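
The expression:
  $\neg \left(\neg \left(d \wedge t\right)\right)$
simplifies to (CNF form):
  $d \wedge t$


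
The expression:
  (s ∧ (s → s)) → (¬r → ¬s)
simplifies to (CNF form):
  r ∨ ¬s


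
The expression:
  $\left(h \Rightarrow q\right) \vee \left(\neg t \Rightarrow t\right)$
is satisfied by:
  {t: True, q: True, h: False}
  {t: True, h: False, q: False}
  {q: True, h: False, t: False}
  {q: False, h: False, t: False}
  {t: True, q: True, h: True}
  {t: True, h: True, q: False}
  {q: True, h: True, t: False}


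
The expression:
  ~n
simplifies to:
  ~n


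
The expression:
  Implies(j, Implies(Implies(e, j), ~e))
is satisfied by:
  {e: False, j: False}
  {j: True, e: False}
  {e: True, j: False}


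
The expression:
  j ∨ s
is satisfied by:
  {s: True, j: True}
  {s: True, j: False}
  {j: True, s: False}


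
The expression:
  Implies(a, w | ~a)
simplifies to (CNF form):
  w | ~a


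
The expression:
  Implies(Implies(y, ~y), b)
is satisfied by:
  {y: True, b: True}
  {y: True, b: False}
  {b: True, y: False}


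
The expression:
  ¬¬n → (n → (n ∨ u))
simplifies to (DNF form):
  True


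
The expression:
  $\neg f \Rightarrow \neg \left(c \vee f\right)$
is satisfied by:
  {f: True, c: False}
  {c: False, f: False}
  {c: True, f: True}


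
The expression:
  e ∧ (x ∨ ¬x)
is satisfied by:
  {e: True}


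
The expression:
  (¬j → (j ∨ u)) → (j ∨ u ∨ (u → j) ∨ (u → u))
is always true.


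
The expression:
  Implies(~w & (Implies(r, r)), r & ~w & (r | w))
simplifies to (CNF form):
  r | w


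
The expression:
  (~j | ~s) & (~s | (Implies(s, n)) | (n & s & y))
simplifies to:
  ~s | (n & ~j)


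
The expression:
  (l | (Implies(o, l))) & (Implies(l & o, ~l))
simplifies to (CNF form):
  ~o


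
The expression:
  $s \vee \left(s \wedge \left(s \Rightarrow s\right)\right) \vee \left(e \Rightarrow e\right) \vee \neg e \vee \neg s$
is always true.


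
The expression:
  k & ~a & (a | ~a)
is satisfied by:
  {k: True, a: False}


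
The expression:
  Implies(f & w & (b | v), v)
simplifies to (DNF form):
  v | ~b | ~f | ~w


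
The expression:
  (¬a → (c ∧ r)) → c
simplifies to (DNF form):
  c ∨ ¬a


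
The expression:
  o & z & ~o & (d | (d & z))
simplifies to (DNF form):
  False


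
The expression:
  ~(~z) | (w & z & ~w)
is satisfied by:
  {z: True}


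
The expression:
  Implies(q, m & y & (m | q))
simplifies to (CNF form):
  (m | ~q) & (y | ~q)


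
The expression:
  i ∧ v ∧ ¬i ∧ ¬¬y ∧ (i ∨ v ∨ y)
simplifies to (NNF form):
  False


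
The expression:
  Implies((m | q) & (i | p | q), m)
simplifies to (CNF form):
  m | ~q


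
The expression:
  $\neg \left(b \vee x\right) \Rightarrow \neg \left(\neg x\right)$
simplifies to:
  $b \vee x$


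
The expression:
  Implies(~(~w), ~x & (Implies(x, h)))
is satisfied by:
  {w: False, x: False}
  {x: True, w: False}
  {w: True, x: False}


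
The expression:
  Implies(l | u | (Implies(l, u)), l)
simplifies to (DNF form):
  l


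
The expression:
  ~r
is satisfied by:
  {r: False}


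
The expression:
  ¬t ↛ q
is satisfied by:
  {q: True, t: False}
  {t: False, q: False}
  {t: True, q: True}


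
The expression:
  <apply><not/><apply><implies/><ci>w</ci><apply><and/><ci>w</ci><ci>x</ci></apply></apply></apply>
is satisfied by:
  {w: True, x: False}


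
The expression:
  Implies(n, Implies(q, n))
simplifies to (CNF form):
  True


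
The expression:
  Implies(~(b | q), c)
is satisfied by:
  {b: True, q: True, c: True}
  {b: True, q: True, c: False}
  {b: True, c: True, q: False}
  {b: True, c: False, q: False}
  {q: True, c: True, b: False}
  {q: True, c: False, b: False}
  {c: True, q: False, b: False}


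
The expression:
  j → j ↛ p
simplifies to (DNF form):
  ¬j ∨ ¬p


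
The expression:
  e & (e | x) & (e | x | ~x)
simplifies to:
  e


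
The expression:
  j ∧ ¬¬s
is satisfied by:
  {j: True, s: True}


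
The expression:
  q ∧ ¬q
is never true.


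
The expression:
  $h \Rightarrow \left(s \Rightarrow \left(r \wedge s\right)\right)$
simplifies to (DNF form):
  $r \vee \neg h \vee \neg s$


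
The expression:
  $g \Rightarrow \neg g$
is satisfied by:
  {g: False}


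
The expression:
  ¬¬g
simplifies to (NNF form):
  g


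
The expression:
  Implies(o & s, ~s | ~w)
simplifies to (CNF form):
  ~o | ~s | ~w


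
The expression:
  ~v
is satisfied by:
  {v: False}


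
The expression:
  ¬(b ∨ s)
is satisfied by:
  {b: False, s: False}


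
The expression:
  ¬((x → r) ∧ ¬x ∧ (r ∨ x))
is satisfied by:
  {x: True, r: False}
  {r: False, x: False}
  {r: True, x: True}


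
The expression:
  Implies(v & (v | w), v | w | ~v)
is always true.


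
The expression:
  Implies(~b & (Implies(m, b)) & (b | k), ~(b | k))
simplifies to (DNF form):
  b | m | ~k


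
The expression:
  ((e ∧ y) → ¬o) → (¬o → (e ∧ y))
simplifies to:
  o ∨ (e ∧ y)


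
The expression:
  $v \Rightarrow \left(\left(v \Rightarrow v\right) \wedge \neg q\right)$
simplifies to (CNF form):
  $\neg q \vee \neg v$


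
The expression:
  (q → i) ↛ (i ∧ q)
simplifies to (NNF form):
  ¬q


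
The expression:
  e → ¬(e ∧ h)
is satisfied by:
  {h: False, e: False}
  {e: True, h: False}
  {h: True, e: False}


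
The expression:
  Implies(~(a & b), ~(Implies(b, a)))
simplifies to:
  b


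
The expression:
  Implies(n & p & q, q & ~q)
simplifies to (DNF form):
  ~n | ~p | ~q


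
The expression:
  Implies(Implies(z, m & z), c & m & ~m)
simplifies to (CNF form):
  z & ~m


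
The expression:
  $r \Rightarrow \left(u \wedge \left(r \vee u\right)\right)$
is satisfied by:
  {u: True, r: False}
  {r: False, u: False}
  {r: True, u: True}


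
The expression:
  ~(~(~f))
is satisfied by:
  {f: False}


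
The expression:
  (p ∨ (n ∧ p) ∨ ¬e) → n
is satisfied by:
  {n: True, e: True, p: False}
  {n: True, e: False, p: False}
  {n: True, p: True, e: True}
  {n: True, p: True, e: False}
  {e: True, p: False, n: False}


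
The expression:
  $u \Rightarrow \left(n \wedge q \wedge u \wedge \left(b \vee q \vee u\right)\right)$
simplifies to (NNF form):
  $\left(n \wedge q\right) \vee \neg u$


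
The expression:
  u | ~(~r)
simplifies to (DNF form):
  r | u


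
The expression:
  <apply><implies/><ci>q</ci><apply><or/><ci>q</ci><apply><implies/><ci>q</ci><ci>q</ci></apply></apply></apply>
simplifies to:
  <true/>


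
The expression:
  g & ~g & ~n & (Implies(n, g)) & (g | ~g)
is never true.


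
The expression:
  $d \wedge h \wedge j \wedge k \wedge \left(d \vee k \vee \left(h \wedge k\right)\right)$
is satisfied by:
  {h: True, j: True, d: True, k: True}


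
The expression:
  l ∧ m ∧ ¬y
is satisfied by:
  {m: True, l: True, y: False}


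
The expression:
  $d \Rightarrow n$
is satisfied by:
  {n: True, d: False}
  {d: False, n: False}
  {d: True, n: True}


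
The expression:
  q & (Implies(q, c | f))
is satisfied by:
  {q: True, c: True, f: True}
  {q: True, c: True, f: False}
  {q: True, f: True, c: False}


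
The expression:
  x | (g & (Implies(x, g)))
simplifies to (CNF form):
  g | x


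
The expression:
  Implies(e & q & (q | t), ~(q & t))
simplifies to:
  ~e | ~q | ~t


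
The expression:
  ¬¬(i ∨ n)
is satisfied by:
  {i: True, n: True}
  {i: True, n: False}
  {n: True, i: False}


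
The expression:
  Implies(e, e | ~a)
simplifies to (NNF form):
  True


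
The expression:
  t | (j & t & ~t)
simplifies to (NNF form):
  t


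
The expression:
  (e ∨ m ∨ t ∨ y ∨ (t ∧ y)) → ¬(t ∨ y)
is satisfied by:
  {y: False, t: False}


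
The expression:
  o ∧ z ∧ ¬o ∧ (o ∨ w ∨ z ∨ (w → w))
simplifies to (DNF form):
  False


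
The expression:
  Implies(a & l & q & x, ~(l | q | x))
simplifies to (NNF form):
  ~a | ~l | ~q | ~x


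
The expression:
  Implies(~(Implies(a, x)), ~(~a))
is always true.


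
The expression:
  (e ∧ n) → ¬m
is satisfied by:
  {m: False, n: False, e: False}
  {e: True, m: False, n: False}
  {n: True, m: False, e: False}
  {e: True, n: True, m: False}
  {m: True, e: False, n: False}
  {e: True, m: True, n: False}
  {n: True, m: True, e: False}


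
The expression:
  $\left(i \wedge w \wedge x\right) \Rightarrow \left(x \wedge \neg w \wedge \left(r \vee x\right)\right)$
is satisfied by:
  {w: False, x: False, i: False}
  {i: True, w: False, x: False}
  {x: True, w: False, i: False}
  {i: True, x: True, w: False}
  {w: True, i: False, x: False}
  {i: True, w: True, x: False}
  {x: True, w: True, i: False}


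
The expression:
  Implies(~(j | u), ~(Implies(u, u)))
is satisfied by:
  {u: True, j: True}
  {u: True, j: False}
  {j: True, u: False}


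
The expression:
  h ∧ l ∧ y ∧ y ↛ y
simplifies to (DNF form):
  False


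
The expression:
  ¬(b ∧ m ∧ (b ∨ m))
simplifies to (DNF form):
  ¬b ∨ ¬m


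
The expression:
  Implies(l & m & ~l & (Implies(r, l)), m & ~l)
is always true.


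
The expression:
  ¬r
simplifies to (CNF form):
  ¬r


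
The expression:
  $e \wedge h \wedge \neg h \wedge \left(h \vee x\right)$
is never true.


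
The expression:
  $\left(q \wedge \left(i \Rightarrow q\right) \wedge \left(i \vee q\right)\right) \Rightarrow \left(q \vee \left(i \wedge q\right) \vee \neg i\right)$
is always true.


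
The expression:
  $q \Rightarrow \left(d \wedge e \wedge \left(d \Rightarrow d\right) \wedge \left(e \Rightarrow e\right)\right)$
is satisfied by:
  {e: True, d: True, q: False}
  {e: True, d: False, q: False}
  {d: True, e: False, q: False}
  {e: False, d: False, q: False}
  {q: True, e: True, d: True}


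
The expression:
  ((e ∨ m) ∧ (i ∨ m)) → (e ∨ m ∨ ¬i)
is always true.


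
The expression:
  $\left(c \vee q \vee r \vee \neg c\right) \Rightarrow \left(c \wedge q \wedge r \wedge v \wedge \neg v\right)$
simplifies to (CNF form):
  $\text{False}$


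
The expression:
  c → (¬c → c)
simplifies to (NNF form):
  True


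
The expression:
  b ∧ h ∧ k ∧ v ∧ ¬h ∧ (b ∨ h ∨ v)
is never true.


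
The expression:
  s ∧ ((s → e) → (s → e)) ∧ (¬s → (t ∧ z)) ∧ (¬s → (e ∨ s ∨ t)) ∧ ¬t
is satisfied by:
  {s: True, t: False}


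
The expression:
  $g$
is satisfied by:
  {g: True}


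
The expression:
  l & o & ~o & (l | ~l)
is never true.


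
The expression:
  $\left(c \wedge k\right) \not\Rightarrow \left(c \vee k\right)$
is never true.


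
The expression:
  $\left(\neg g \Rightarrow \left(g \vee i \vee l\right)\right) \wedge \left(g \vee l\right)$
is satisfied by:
  {l: True, g: True}
  {l: True, g: False}
  {g: True, l: False}


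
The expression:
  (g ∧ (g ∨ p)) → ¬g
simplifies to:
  ¬g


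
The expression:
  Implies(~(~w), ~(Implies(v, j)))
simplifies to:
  ~w | (v & ~j)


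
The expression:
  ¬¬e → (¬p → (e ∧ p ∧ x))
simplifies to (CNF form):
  p ∨ ¬e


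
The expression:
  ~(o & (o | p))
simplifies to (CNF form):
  ~o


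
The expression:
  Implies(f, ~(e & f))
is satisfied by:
  {e: False, f: False}
  {f: True, e: False}
  {e: True, f: False}


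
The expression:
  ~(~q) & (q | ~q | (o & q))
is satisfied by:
  {q: True}


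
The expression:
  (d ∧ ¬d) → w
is always true.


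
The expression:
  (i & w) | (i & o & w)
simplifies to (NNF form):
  i & w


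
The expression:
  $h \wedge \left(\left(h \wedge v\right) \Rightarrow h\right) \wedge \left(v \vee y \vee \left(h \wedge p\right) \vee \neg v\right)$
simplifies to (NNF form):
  $h$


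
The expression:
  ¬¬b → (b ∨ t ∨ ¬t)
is always true.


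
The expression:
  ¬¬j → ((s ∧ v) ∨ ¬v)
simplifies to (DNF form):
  s ∨ ¬j ∨ ¬v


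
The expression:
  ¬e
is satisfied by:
  {e: False}


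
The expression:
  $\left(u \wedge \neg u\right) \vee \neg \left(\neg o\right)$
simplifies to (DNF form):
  $o$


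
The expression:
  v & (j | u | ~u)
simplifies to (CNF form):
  v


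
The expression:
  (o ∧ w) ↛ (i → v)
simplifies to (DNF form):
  i ∧ o ∧ w ∧ ¬v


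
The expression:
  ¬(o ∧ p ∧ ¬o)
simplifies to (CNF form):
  True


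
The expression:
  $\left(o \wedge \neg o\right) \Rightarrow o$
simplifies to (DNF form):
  $\text{True}$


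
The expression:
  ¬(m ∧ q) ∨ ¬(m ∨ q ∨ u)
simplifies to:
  ¬m ∨ ¬q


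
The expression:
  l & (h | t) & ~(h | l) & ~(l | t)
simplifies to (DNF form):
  False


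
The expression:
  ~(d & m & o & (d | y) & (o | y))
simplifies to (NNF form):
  ~d | ~m | ~o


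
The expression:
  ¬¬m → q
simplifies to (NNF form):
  q ∨ ¬m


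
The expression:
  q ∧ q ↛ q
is never true.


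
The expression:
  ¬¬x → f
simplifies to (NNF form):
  f ∨ ¬x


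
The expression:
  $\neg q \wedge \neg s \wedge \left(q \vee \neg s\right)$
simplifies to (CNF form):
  $\neg q \wedge \neg s$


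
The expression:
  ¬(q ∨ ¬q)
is never true.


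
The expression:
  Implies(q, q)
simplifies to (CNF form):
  True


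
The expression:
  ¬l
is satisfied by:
  {l: False}


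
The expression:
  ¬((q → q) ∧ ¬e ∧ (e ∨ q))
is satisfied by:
  {e: True, q: False}
  {q: False, e: False}
  {q: True, e: True}


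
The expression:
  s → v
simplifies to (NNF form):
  v ∨ ¬s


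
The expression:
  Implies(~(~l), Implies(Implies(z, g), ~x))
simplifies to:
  ~l | ~x | (z & ~g)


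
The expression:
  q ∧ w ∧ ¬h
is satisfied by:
  {w: True, q: True, h: False}


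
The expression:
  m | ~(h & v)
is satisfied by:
  {m: True, h: False, v: False}
  {h: False, v: False, m: False}
  {m: True, v: True, h: False}
  {v: True, h: False, m: False}
  {m: True, h: True, v: False}
  {h: True, m: False, v: False}
  {m: True, v: True, h: True}


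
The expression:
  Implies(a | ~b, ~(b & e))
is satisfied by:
  {e: False, a: False, b: False}
  {b: True, e: False, a: False}
  {a: True, e: False, b: False}
  {b: True, a: True, e: False}
  {e: True, b: False, a: False}
  {b: True, e: True, a: False}
  {a: True, e: True, b: False}


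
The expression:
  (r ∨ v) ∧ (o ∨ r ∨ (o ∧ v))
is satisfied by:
  {r: True, v: True, o: True}
  {r: True, v: True, o: False}
  {r: True, o: True, v: False}
  {r: True, o: False, v: False}
  {v: True, o: True, r: False}


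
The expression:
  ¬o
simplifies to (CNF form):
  ¬o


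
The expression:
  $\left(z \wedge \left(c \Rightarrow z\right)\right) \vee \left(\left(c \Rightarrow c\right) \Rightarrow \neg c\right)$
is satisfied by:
  {z: True, c: False}
  {c: False, z: False}
  {c: True, z: True}


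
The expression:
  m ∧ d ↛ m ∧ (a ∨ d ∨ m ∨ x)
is never true.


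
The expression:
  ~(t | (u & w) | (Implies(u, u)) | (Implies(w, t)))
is never true.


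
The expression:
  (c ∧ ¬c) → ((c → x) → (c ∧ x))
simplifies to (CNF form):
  True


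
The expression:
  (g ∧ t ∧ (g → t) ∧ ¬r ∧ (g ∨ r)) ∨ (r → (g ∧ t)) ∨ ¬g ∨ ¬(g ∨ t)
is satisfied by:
  {t: True, g: False, r: False}
  {g: False, r: False, t: False}
  {r: True, t: True, g: False}
  {r: True, g: False, t: False}
  {t: True, g: True, r: False}
  {g: True, t: False, r: False}
  {r: True, g: True, t: True}


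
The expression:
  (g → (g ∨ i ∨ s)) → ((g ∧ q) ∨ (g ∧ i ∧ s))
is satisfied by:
  {i: True, q: True, s: True, g: True}
  {i: True, q: True, g: True, s: False}
  {q: True, s: True, g: True, i: False}
  {q: True, g: True, s: False, i: False}
  {i: True, s: True, g: True, q: False}


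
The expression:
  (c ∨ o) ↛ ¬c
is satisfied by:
  {c: True}


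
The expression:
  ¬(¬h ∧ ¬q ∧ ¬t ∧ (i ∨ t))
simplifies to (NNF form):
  h ∨ q ∨ t ∨ ¬i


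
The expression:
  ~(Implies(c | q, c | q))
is never true.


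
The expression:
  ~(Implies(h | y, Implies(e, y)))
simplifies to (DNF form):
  e & h & ~y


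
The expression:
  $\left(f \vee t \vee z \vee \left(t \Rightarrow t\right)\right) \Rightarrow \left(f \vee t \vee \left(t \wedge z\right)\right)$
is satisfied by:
  {t: True, f: True}
  {t: True, f: False}
  {f: True, t: False}


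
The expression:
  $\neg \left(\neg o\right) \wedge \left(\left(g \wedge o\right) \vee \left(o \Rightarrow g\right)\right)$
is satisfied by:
  {g: True, o: True}


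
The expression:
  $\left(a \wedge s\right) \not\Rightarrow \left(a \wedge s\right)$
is never true.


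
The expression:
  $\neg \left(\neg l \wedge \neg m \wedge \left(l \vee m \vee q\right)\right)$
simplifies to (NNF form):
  $l \vee m \vee \neg q$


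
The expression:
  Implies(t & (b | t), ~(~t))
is always true.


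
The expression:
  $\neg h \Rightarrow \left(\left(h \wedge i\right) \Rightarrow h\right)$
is always true.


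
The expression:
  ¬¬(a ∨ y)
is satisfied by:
  {a: True, y: True}
  {a: True, y: False}
  {y: True, a: False}


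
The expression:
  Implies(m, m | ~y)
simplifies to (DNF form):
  True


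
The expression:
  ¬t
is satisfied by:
  {t: False}


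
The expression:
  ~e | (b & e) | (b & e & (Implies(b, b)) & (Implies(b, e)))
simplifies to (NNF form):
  b | ~e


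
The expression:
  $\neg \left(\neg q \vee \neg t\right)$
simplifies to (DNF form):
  $q \wedge t$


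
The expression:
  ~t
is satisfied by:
  {t: False}


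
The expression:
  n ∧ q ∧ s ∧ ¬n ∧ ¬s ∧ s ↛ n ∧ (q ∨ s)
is never true.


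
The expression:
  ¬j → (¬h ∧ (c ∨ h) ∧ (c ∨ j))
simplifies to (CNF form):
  (c ∨ j) ∧ (j ∨ ¬h)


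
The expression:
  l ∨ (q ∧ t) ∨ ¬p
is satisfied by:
  {q: True, l: True, t: True, p: False}
  {q: True, l: True, t: False, p: False}
  {l: True, t: True, p: False, q: False}
  {l: True, t: False, p: False, q: False}
  {q: True, t: True, p: False, l: False}
  {q: True, t: False, p: False, l: False}
  {t: True, q: False, p: False, l: False}
  {t: False, q: False, p: False, l: False}
  {q: True, l: True, p: True, t: True}
  {q: True, l: True, p: True, t: False}
  {l: True, p: True, t: True, q: False}
  {l: True, p: True, t: False, q: False}
  {q: True, p: True, t: True, l: False}


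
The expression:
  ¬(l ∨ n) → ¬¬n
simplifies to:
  l ∨ n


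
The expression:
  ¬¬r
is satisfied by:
  {r: True}


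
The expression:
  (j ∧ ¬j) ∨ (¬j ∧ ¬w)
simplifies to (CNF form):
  ¬j ∧ ¬w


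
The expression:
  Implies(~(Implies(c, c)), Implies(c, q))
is always true.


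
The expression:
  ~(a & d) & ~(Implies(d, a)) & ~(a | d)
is never true.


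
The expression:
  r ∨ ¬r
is always true.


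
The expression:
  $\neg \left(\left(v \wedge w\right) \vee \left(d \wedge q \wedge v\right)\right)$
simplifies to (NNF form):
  $\left(\neg d \wedge \neg w\right) \vee \left(\neg q \wedge \neg w\right) \vee \neg v$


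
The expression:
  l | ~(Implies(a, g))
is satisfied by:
  {l: True, a: True, g: False}
  {l: True, a: False, g: False}
  {l: True, g: True, a: True}
  {l: True, g: True, a: False}
  {a: True, g: False, l: False}


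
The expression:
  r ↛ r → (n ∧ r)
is always true.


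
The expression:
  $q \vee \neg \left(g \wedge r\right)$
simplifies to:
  $q \vee \neg g \vee \neg r$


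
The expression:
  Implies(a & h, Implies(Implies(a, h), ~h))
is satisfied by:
  {h: False, a: False}
  {a: True, h: False}
  {h: True, a: False}


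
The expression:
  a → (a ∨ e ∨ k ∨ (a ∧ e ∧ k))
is always true.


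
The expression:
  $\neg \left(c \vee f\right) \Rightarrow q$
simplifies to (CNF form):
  $c \vee f \vee q$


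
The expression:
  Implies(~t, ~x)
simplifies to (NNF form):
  t | ~x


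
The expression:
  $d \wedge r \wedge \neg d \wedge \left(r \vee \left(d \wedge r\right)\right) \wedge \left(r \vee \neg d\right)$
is never true.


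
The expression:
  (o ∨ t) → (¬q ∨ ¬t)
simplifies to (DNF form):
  ¬q ∨ ¬t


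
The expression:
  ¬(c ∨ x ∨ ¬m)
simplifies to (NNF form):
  m ∧ ¬c ∧ ¬x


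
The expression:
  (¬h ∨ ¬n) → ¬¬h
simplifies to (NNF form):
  h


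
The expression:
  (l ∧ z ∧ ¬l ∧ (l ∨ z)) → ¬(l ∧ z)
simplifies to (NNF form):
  True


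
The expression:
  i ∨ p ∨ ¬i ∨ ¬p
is always true.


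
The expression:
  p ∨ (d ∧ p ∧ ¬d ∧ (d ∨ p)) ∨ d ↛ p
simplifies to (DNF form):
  d ∨ p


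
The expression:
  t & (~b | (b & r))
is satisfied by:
  {t: True, r: True, b: False}
  {t: True, b: False, r: False}
  {t: True, r: True, b: True}


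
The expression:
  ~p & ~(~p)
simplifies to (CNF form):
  False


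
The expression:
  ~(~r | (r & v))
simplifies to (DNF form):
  r & ~v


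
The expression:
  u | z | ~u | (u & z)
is always true.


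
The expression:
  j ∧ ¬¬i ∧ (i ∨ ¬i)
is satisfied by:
  {i: True, j: True}


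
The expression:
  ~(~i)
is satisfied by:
  {i: True}


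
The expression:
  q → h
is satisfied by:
  {h: True, q: False}
  {q: False, h: False}
  {q: True, h: True}


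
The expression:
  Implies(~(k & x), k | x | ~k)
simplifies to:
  True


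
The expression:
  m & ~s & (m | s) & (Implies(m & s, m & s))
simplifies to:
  m & ~s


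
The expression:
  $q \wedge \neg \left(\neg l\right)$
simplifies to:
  $l \wedge q$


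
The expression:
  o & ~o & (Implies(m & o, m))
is never true.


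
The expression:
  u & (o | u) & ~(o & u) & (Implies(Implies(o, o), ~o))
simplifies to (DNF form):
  u & ~o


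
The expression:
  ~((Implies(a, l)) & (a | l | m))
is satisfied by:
  {a: True, m: False, l: False}
  {m: False, l: False, a: False}
  {a: True, m: True, l: False}


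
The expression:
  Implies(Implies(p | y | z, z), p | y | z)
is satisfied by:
  {y: True, z: True, p: True}
  {y: True, z: True, p: False}
  {y: True, p: True, z: False}
  {y: True, p: False, z: False}
  {z: True, p: True, y: False}
  {z: True, p: False, y: False}
  {p: True, z: False, y: False}


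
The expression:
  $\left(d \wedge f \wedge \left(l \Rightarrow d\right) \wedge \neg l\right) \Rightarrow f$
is always true.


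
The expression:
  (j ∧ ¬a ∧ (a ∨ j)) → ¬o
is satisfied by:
  {a: True, o: False, j: False}
  {o: False, j: False, a: False}
  {j: True, a: True, o: False}
  {j: True, o: False, a: False}
  {a: True, o: True, j: False}
  {o: True, a: False, j: False}
  {j: True, o: True, a: True}


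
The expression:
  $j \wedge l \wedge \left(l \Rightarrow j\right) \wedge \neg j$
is never true.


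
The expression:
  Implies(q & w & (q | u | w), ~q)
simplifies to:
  ~q | ~w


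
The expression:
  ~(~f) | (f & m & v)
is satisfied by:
  {f: True}


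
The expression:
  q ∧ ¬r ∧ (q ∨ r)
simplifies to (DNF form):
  q ∧ ¬r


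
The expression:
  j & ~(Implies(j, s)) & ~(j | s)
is never true.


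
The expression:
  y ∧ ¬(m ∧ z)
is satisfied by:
  {y: True, m: False, z: False}
  {z: True, y: True, m: False}
  {m: True, y: True, z: False}


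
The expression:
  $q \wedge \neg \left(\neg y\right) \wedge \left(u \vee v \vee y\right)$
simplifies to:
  $q \wedge y$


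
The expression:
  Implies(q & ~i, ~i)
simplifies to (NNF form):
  True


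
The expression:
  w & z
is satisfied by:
  {z: True, w: True}


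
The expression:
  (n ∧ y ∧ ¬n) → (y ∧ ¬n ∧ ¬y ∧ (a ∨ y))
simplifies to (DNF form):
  True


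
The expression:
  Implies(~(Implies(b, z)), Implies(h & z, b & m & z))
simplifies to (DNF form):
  True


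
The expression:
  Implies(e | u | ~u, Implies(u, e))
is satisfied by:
  {e: True, u: False}
  {u: False, e: False}
  {u: True, e: True}


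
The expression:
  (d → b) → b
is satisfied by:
  {b: True, d: True}
  {b: True, d: False}
  {d: True, b: False}


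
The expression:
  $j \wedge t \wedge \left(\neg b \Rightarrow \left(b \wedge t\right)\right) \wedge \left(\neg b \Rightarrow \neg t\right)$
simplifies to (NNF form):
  $b \wedge j \wedge t$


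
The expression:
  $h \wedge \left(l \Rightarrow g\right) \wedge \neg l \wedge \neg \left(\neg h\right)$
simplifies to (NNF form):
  $h \wedge \neg l$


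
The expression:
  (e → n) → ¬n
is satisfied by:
  {n: False}


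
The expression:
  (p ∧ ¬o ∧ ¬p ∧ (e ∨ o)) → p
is always true.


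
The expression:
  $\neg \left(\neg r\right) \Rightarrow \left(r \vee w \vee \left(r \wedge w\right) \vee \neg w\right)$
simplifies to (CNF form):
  $\text{True}$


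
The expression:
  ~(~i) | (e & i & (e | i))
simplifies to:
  i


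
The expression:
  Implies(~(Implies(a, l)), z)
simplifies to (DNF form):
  l | z | ~a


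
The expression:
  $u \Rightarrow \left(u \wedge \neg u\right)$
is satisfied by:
  {u: False}


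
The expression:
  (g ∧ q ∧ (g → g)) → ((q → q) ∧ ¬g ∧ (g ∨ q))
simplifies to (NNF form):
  ¬g ∨ ¬q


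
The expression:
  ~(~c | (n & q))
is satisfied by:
  {c: True, q: False, n: False}
  {c: True, n: True, q: False}
  {c: True, q: True, n: False}


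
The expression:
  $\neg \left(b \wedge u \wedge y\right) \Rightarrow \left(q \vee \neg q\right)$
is always true.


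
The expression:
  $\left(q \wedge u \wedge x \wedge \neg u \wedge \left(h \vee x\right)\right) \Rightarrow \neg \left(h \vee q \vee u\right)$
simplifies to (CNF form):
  $\text{True}$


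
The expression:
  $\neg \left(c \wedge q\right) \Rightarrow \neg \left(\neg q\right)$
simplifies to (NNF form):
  $q$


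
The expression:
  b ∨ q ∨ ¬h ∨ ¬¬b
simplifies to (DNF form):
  b ∨ q ∨ ¬h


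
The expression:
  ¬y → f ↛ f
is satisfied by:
  {y: True}


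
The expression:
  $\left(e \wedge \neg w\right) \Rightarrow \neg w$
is always true.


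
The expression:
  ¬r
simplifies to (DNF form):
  ¬r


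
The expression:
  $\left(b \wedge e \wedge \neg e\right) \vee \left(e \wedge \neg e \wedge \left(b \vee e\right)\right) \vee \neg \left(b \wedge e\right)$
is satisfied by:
  {e: False, b: False}
  {b: True, e: False}
  {e: True, b: False}


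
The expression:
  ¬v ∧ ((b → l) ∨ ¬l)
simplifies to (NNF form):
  ¬v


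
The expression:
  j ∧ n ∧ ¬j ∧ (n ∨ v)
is never true.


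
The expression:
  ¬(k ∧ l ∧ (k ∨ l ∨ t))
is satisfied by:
  {l: False, k: False}
  {k: True, l: False}
  {l: True, k: False}


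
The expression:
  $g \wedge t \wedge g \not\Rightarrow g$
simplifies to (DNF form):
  $\text{False}$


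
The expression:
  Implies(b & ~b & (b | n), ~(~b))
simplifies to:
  True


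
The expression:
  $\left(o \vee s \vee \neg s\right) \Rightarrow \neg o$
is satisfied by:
  {o: False}


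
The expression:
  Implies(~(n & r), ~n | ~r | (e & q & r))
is always true.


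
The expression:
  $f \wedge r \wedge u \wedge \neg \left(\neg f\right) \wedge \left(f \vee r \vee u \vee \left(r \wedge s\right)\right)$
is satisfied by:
  {r: True, u: True, f: True}


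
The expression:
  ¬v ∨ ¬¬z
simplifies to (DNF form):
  z ∨ ¬v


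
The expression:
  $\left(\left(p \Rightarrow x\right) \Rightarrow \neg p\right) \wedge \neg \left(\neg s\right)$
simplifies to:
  $s \wedge \left(\neg p \vee \neg x\right)$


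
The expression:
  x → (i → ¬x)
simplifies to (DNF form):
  ¬i ∨ ¬x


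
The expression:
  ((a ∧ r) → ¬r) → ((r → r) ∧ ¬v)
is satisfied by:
  {r: True, a: True, v: False}
  {r: True, a: False, v: False}
  {a: True, r: False, v: False}
  {r: False, a: False, v: False}
  {r: True, v: True, a: True}


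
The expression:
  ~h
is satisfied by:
  {h: False}


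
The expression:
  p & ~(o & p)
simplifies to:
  p & ~o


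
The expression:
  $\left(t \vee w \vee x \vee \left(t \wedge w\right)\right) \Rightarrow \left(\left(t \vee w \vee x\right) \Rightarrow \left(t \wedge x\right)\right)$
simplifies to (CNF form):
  $\left(t \vee \neg w\right) \wedge \left(t \vee \neg x\right) \wedge \left(x \vee \neg t\right)$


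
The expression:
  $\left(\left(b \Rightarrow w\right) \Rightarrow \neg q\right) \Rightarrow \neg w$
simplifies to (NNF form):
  $q \vee \neg w$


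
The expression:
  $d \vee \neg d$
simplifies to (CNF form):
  $\text{True}$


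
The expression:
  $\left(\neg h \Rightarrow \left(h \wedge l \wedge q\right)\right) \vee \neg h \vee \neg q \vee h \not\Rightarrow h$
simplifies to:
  $\text{True}$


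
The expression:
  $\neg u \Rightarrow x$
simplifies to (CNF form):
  $u \vee x$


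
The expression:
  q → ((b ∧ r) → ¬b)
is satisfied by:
  {q: False, b: False, r: False}
  {r: True, q: False, b: False}
  {b: True, q: False, r: False}
  {r: True, b: True, q: False}
  {q: True, r: False, b: False}
  {r: True, q: True, b: False}
  {b: True, q: True, r: False}


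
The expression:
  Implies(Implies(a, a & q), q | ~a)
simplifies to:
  True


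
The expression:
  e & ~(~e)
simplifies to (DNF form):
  e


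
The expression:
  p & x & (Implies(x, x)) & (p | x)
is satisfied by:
  {p: True, x: True}


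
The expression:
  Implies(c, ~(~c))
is always true.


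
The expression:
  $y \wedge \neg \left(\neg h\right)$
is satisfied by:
  {h: True, y: True}


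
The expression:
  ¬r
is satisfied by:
  {r: False}


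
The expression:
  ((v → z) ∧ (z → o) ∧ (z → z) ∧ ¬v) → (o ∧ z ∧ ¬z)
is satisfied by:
  {z: True, v: True, o: False}
  {v: True, o: False, z: False}
  {z: True, v: True, o: True}
  {v: True, o: True, z: False}
  {z: True, o: False, v: False}


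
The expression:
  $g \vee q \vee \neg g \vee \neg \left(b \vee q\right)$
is always true.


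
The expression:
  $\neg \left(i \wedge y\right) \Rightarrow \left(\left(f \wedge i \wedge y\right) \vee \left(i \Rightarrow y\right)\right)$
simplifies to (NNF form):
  $y \vee \neg i$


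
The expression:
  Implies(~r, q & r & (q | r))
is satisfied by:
  {r: True}


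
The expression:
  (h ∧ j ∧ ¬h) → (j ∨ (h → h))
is always true.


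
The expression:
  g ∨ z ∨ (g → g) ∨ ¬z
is always true.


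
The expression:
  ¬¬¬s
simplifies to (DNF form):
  ¬s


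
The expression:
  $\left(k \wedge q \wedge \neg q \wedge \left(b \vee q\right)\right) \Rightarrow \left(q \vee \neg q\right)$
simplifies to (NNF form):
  $\text{True}$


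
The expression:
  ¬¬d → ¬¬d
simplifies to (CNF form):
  True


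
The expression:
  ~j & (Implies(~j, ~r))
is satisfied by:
  {r: False, j: False}


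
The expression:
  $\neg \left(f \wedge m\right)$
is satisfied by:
  {m: False, f: False}
  {f: True, m: False}
  {m: True, f: False}


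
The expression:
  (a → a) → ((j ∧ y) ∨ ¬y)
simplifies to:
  j ∨ ¬y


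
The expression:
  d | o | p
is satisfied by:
  {d: True, o: True, p: True}
  {d: True, o: True, p: False}
  {d: True, p: True, o: False}
  {d: True, p: False, o: False}
  {o: True, p: True, d: False}
  {o: True, p: False, d: False}
  {p: True, o: False, d: False}


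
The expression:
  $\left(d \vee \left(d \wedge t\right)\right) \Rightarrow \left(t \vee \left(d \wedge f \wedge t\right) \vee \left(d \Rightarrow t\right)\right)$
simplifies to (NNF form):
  $t \vee \neg d$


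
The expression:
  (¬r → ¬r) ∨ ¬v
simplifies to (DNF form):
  True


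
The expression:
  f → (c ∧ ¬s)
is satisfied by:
  {c: True, f: False, s: False}
  {c: False, f: False, s: False}
  {s: True, c: True, f: False}
  {s: True, c: False, f: False}
  {f: True, c: True, s: False}


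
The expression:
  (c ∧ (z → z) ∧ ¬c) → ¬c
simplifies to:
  True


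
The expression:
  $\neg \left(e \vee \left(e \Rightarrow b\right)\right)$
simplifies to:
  $\text{False}$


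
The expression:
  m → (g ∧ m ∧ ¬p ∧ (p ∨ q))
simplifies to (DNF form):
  (g ∧ q ∧ ¬p) ∨ ¬m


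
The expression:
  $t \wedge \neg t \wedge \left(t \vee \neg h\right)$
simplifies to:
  $\text{False}$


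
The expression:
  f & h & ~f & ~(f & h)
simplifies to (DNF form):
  False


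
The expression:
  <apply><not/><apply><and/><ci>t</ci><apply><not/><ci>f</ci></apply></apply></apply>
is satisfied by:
  {f: True, t: False}
  {t: False, f: False}
  {t: True, f: True}


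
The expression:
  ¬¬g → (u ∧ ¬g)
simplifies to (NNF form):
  ¬g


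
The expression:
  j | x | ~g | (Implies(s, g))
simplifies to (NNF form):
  True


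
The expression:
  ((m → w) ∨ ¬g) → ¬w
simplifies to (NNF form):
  ¬w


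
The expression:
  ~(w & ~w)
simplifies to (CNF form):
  True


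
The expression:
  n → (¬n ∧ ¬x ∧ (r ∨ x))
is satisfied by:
  {n: False}


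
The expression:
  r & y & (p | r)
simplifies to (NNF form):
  r & y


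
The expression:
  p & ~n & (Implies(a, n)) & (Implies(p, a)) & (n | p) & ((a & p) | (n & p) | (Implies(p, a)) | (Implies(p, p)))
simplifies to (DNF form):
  False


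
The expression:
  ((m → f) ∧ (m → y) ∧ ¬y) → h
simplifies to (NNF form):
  h ∨ m ∨ y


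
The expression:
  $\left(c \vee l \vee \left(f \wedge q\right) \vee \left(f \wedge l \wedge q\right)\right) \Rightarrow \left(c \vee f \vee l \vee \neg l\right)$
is always true.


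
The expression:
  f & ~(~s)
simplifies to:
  f & s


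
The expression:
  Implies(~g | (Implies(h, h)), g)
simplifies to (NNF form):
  g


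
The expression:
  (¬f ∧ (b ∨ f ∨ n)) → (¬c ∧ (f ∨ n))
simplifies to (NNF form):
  f ∨ (n ∧ ¬c) ∨ (¬b ∧ ¬n)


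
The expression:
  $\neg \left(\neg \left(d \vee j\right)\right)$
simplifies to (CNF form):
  $d \vee j$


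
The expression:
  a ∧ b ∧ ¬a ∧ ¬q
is never true.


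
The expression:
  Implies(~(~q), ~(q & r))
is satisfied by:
  {q: False, r: False}
  {r: True, q: False}
  {q: True, r: False}


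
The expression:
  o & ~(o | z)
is never true.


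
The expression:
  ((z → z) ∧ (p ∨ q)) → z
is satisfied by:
  {z: True, q: False, p: False}
  {z: True, p: True, q: False}
  {z: True, q: True, p: False}
  {z: True, p: True, q: True}
  {p: False, q: False, z: False}


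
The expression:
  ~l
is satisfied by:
  {l: False}


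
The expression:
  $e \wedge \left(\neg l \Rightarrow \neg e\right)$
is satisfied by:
  {e: True, l: True}


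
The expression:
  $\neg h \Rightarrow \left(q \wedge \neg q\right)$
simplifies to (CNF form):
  $h$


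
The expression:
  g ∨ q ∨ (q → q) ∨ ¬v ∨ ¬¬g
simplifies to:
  True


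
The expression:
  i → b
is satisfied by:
  {b: True, i: False}
  {i: False, b: False}
  {i: True, b: True}


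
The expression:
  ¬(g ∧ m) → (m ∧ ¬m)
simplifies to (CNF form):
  g ∧ m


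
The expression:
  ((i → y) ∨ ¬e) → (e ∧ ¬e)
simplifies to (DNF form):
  e ∧ i ∧ ¬y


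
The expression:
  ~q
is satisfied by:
  {q: False}


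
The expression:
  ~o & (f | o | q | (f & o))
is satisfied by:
  {q: True, f: True, o: False}
  {q: True, f: False, o: False}
  {f: True, q: False, o: False}


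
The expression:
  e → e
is always true.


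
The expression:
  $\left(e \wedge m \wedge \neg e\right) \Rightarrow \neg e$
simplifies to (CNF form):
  $\text{True}$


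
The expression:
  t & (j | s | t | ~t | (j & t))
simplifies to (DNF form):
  t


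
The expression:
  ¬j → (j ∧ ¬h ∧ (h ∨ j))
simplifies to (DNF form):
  j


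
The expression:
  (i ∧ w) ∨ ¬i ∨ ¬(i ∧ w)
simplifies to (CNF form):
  True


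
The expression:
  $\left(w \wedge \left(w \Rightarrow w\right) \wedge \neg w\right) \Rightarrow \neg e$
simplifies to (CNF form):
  $\text{True}$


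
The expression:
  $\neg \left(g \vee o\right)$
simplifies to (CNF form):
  $\neg g \wedge \neg o$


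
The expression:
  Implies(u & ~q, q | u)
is always true.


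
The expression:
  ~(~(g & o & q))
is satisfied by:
  {g: True, o: True, q: True}


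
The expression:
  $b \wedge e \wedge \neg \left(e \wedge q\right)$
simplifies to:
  $b \wedge e \wedge \neg q$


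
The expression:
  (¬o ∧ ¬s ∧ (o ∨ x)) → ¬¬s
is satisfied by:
  {o: True, s: True, x: False}
  {o: True, s: False, x: False}
  {s: True, o: False, x: False}
  {o: False, s: False, x: False}
  {x: True, o: True, s: True}
  {x: True, o: True, s: False}
  {x: True, s: True, o: False}


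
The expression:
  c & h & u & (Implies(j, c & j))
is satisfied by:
  {h: True, c: True, u: True}


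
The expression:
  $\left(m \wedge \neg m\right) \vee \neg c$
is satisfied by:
  {c: False}


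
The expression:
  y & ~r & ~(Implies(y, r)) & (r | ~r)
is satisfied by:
  {y: True, r: False}


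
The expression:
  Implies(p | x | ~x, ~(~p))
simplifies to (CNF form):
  p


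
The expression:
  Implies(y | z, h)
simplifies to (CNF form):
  (h | ~y) & (h | ~z)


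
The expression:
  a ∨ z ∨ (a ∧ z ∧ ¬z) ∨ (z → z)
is always true.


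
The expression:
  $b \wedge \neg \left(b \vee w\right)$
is never true.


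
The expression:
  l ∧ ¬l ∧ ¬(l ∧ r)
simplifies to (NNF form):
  False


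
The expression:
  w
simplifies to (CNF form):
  w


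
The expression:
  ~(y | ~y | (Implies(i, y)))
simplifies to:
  False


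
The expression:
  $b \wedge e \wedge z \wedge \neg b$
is never true.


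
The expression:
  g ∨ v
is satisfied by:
  {v: True, g: True}
  {v: True, g: False}
  {g: True, v: False}


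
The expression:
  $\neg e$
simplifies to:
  $\neg e$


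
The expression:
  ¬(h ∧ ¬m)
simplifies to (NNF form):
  m ∨ ¬h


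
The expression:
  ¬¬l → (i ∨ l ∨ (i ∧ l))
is always true.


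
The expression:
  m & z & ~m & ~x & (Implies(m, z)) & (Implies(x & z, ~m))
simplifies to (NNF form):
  False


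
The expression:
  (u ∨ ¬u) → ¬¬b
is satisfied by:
  {b: True}


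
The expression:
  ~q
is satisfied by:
  {q: False}


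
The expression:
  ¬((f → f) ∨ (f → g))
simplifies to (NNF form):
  False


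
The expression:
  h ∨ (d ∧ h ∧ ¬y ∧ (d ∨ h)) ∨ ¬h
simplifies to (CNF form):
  True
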